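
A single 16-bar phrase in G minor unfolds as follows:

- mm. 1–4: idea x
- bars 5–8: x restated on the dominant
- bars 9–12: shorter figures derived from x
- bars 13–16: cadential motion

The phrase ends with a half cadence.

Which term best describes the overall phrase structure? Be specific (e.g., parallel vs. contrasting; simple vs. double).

sentence

Basic idea (mm. 1-4) + its repetition (mm. 5–8) form the presentation; fragmentation and cadence (bars 9–16) form the continuation — the 16-bar whole is a sentence.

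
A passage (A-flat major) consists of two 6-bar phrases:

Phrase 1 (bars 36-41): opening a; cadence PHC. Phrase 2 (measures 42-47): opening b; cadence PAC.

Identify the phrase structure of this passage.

contrasting period

Phrase 1 ends with a Phrygian half cadence (weaker) and phrase 2 with a perfect authentic cadence (stronger): antecedent + consequent = a period.
The two phrases open with different material (a / b), so the period is contrasting.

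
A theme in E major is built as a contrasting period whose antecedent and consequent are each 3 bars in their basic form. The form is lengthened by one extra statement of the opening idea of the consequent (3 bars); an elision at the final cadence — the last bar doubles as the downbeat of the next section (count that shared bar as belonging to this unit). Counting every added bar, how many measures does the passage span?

Basic contrasting period: 3 + 3 = 6 bars.
6 (basic form) + 3 (extra statement) = 9.
The elision shares a bar with the next section but does not change this unit's count.

9 measures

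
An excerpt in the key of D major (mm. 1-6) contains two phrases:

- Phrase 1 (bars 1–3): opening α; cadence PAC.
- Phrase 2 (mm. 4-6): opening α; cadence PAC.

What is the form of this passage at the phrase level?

Both phrases have the same opening (α) and the same cadence (perfect authentic cadence): the second is a restatement, not a consequent, so this is a repeated phrase rather than a period.

repeated phrase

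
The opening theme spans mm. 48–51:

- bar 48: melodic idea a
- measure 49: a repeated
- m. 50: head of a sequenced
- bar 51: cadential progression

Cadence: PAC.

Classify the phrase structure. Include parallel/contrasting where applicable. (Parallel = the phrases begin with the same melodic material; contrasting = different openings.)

sentence

Basic idea (measure 48) + its repetition (bar 49) form the presentation; fragmentation and cadence (measures 50–51) form the continuation — the 4-bar whole is a sentence.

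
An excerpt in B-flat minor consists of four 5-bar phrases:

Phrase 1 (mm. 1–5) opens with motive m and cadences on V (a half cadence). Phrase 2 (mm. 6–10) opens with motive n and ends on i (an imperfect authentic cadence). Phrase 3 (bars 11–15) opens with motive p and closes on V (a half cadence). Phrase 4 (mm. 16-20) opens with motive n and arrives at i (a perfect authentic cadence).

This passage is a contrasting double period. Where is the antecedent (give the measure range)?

measures 1–10

In a double period the four phrases pair into a large antecedent (phrases 1–2, ending imperfect authentic cadence) and a large consequent (phrases 3–4, ending perfect authentic cadence). The antecedent spans measures 1-10.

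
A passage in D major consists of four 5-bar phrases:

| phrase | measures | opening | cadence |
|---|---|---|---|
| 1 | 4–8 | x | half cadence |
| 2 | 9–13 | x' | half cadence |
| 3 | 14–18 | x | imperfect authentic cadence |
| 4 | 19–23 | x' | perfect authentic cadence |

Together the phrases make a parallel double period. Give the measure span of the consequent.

measures 14–23

In a double period the first pair of phrases (ending half cadence) is the large antecedent and the second pair (ending perfect authentic cadence) is the large consequent; the consequent is measures 14–23.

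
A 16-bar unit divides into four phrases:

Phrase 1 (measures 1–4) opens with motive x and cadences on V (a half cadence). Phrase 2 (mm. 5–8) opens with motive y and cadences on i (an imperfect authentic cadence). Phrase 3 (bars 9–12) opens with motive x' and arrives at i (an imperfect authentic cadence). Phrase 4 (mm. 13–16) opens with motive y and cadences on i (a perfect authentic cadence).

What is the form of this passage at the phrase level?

parallel double period

Four phrases in two halves: the first half (bars 1–8) ends with an imperfect authentic cadence, the second (mm. 9-16) with a perfect authentic cadence — a large antecedent–consequent pair, i.e. a double period.
Phrase 3 begins with the same material as phrase 1, making it parallel.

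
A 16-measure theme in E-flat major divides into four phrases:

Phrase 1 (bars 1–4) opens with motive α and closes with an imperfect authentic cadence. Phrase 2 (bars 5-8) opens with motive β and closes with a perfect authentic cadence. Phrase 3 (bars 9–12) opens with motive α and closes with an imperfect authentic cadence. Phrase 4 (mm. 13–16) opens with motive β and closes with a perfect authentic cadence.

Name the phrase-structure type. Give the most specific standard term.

The cadence pattern IAC–PAC–IAC–PAC is weak–strong twice, and phrases 3–4 restate phrases 1–2: a period heard twice, not a double period (which would end weakly at phrase 2).

repeated period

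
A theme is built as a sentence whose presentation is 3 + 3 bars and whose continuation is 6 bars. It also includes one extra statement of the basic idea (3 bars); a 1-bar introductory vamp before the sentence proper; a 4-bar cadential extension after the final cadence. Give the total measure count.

Basic sentence: 3 + 3 + 6 = 12 bars.
12 (basic form) + 3 (extra statement) + 1 (introduction) + 4 (cadential extension) = 20.

20 measures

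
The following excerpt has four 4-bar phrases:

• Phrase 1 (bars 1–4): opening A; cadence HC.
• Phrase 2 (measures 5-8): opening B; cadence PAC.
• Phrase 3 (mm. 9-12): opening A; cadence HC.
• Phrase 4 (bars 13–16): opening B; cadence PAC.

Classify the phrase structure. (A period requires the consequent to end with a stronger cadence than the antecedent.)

repeated period

The cadence pattern HC–PAC–HC–PAC is weak–strong twice, and phrases 3–4 restate phrases 1–2: a period heard twice, not a double period (which would end weakly at phrase 2).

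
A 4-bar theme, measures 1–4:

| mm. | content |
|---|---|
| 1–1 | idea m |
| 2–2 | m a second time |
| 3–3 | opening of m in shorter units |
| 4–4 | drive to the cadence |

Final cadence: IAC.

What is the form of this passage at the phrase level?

sentence

Basic idea (m. 1) + its repetition (m. 2) form the presentation; fragmentation and cadence (bars 3–4) form the continuation — the 4-bar whole is a sentence.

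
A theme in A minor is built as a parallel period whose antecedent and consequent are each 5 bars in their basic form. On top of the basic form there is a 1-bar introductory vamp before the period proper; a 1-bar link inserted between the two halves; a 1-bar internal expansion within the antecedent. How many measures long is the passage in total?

Basic parallel period: 5 + 5 = 10 bars.
10 (basic form) + 1 (introduction) + 1 (link) + 1 (internal expansion) = 13.

13 measures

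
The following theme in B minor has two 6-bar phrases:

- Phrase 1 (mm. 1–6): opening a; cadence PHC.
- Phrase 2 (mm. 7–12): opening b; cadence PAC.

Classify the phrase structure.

Phrase 1 ends with a Phrygian half cadence (weaker) and phrase 2 with a perfect authentic cadence (stronger): antecedent + consequent = a period.
The two phrases open with different material (a / b), so the period is contrasting.

contrasting period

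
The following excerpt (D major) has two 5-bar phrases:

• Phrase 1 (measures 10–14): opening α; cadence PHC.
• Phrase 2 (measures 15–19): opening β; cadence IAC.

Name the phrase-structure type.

contrasting period

Phrase 1 ends with a Phrygian half cadence (weaker) and phrase 2 with an imperfect authentic cadence (stronger): antecedent + consequent = a period.
The two phrases open with different material (α / β), so the period is contrasting.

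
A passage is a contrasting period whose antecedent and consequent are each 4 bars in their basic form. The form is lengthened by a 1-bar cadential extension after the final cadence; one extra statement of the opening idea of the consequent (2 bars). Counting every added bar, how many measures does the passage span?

Basic contrasting period: 4 + 4 = 8 bars.
8 (basic form) + 1 (cadential extension) + 2 (extra statement) = 11.

11 measures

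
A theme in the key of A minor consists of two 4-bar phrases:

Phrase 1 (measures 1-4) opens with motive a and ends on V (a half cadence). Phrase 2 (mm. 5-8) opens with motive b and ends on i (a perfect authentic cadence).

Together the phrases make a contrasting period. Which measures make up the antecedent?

The phrase ending with the weaker cadence (half cadence) is the antecedent; the one ending more conclusively (perfect authentic cadence) is the consequent. The antecedent is measures 1–4.

measures 1–4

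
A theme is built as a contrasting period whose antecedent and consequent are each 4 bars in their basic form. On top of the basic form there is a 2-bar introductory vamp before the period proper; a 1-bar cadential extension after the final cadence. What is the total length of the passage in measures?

Basic contrasting period: 4 + 4 = 8 bars.
8 (basic form) + 2 (introduction) + 1 (cadential extension) = 11.

11 measures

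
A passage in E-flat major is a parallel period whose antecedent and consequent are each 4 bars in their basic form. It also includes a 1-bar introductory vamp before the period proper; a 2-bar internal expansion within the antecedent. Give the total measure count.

Basic parallel period: 4 + 4 = 8 bars.
8 (basic form) + 1 (introduction) + 2 (internal expansion) = 11.

11 measures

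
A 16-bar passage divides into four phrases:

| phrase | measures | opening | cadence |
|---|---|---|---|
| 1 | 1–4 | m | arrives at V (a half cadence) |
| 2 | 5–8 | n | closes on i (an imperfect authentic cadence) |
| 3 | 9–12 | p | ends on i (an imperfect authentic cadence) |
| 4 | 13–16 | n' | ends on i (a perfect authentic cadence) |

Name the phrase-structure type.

Four phrases in two halves: the first half (mm. 1-8) ends with an imperfect authentic cadence, the second (bars 9–16) with a perfect authentic cadence — a large antecedent–consequent pair, i.e. a double period.
Phrase 3 begins with different material from phrase 1, making it contrasting.

contrasting double period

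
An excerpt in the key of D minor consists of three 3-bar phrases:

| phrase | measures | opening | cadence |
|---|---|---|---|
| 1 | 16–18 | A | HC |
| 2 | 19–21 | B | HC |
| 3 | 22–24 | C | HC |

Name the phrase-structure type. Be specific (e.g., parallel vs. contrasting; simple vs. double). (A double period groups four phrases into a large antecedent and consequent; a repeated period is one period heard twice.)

The final phrase closes with a half cadence, which is not stronger than the preceding half cadence; the 3 phrases lack an overall antecedent–consequent design and so form a phrase group.

phrase group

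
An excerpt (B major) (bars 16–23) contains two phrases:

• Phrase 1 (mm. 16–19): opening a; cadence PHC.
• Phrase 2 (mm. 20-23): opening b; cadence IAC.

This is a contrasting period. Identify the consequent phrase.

The phrase ending with the weaker cadence (Phrygian half cadence) is the antecedent; the one ending more conclusively (imperfect authentic cadence) is the consequent. The consequent is phrase 2.

phrase 2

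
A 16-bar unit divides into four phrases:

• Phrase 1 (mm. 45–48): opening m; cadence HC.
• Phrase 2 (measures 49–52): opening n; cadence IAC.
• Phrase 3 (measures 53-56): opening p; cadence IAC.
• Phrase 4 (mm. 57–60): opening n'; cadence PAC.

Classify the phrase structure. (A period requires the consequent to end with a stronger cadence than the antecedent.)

contrasting double period

Four phrases in two halves: the first half (mm. 45-52) ends with an imperfect authentic cadence, the second (mm. 53–60) with a perfect authentic cadence — a large antecedent–consequent pair, i.e. a double period.
Phrase 3 begins with different material from phrase 1, making it contrasting.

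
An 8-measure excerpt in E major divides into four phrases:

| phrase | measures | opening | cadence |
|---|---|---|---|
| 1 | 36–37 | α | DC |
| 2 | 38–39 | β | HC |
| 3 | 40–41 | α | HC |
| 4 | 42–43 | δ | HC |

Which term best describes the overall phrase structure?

Phrase 4 ends with a half cadence, no stronger than phrase 2's half cadence, so the four phrases do not form a double period; nor do phrases 3–4 duplicate 1–2, so it is not a repeated period. With no phrase reaching a conclusive cadence, the passage is a phrase group.

phrase group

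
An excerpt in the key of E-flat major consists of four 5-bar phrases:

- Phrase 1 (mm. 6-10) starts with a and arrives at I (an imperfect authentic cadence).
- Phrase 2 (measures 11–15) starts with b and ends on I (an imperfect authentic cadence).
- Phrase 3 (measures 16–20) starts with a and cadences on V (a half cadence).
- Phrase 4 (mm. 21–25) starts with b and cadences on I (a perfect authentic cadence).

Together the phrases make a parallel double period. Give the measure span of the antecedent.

measures 6–15

In a double period the first pair of phrases (ending imperfect authentic cadence) is the large antecedent and the second pair (ending perfect authentic cadence) is the large consequent; the antecedent is measures 6–15.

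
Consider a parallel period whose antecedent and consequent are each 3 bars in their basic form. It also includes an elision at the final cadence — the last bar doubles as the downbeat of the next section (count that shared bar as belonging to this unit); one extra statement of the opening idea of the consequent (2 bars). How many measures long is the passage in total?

8 measures

Basic parallel period: 3 + 3 = 6 bars.
6 (basic form) + 2 (extra statement) = 8.
The elision shares a bar with the next section but does not change this unit's count.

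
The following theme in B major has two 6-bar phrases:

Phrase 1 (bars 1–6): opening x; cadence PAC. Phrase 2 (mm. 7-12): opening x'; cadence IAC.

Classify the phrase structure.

The second phrase closes with an imperfect authentic cadence, which is not stronger than the first phrase's perfect authentic cadence; without a weak→strong cadential pair there is no antecedent–consequent relationship, so this is a phrase group rather than a period.

phrase group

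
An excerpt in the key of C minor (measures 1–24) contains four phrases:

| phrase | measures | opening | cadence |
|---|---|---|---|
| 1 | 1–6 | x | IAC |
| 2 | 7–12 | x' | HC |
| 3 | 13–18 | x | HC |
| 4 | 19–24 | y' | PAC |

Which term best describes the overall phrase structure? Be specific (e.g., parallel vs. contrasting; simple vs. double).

parallel double period

Four phrases in two halves: the first half (measures 1-12) ends with a half cadence, the second (measures 13–24) with a perfect authentic cadence — a large antecedent–consequent pair, i.e. a double period.
Phrase 3 begins with the same material as phrase 1, making it parallel.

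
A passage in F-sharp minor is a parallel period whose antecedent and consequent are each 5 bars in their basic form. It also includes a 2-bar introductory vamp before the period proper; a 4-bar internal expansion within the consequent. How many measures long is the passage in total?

16 measures

Basic parallel period: 5 + 5 = 10 bars.
10 (basic form) + 2 (introduction) + 4 (internal expansion) = 16.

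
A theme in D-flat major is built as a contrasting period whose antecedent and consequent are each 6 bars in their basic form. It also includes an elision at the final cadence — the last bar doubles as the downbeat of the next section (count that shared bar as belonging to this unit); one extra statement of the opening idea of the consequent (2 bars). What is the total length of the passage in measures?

Basic contrasting period: 6 + 6 = 12 bars.
12 (basic form) + 2 (extra statement) = 14.
The elision shares a bar with the next section but does not change this unit's count.

14 measures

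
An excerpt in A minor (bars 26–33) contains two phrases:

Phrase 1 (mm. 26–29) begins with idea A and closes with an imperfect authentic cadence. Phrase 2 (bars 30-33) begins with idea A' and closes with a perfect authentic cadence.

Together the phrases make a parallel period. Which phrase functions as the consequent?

The phrase ending with the weaker cadence (imperfect authentic cadence) is the antecedent; the one ending more conclusively (perfect authentic cadence) is the consequent. The consequent is phrase 2.

phrase 2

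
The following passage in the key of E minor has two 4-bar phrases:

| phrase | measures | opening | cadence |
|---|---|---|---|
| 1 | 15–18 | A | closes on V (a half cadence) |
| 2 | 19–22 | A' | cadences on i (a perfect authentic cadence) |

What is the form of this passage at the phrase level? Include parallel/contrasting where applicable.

parallel period

Phrase 1 ends with a half cadence (weaker) and phrase 2 with a perfect authentic cadence (stronger): antecedent + consequent = a period.
The two phrases open with the same material (A / A'), so the period is parallel.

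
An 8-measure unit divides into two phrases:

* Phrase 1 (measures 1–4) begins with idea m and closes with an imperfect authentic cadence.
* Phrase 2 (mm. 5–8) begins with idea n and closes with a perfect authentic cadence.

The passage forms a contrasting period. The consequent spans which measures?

The antecedent is the phrase ending with the weaker cadence (imperfect authentic cadence, phrase 1) and the consequent the one ending more conclusively (perfect authentic cadence, phrase 2); the consequent is measures 5–8.

measures 5–8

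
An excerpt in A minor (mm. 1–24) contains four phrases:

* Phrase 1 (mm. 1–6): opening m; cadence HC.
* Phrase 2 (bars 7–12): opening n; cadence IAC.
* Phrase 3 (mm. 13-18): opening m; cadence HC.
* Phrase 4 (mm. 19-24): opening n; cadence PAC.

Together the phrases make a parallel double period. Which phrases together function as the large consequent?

phrases 3 and 4

In a double period the first pair of phrases (ending imperfect authentic cadence) is the large antecedent and the second pair (ending perfect authentic cadence) is the large consequent; the consequent is phrases 3 and 4.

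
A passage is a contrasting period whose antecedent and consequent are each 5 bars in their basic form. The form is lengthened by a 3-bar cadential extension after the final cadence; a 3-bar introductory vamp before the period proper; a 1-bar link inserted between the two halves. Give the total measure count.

Basic contrasting period: 5 + 5 = 10 bars.
10 (basic form) + 3 (cadential extension) + 3 (introduction) + 1 (link) = 17.

17 measures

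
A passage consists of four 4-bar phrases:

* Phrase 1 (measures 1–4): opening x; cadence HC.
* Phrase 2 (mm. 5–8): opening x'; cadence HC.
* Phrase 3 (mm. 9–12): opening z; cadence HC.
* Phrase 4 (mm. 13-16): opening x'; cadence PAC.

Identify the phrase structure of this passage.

contrasting double period

Four phrases in two halves: the first half (measures 1–8) ends with a half cadence, the second (measures 9–16) with a perfect authentic cadence — a large antecedent–consequent pair, i.e. a double period.
Phrase 3 begins with different material from phrase 1, making it contrasting.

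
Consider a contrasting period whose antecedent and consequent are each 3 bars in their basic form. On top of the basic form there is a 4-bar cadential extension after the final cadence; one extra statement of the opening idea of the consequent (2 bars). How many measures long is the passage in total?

Basic contrasting period: 3 + 3 = 6 bars.
6 (basic form) + 4 (cadential extension) + 2 (extra statement) = 12.

12 measures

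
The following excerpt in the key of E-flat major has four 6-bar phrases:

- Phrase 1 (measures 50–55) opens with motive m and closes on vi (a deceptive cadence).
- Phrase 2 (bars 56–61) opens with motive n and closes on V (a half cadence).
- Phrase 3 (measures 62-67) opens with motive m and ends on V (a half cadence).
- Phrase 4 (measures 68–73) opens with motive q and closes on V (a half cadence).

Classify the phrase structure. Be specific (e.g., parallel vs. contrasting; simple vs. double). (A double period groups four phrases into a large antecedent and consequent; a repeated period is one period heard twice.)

Phrase 4 ends with a half cadence, no stronger than phrase 2's half cadence, so the four phrases do not form a double period; nor do phrases 3–4 duplicate 1–2, so it is not a repeated period. With no phrase reaching a conclusive cadence, the passage is a phrase group.

phrase group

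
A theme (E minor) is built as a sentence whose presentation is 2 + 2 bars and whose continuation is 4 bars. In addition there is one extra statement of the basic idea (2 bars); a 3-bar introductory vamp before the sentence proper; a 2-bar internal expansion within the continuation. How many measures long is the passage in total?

Basic sentence: 2 + 2 + 4 = 8 bars.
8 (basic form) + 2 (extra statement) + 3 (introduction) + 2 (internal expansion) = 15.

15 measures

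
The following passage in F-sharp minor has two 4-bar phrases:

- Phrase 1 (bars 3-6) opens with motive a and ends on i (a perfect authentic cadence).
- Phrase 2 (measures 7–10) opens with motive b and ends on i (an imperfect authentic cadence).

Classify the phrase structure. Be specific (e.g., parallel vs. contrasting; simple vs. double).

phrase group

The second phrase closes with an imperfect authentic cadence, which is not stronger than the first phrase's perfect authentic cadence; without a weak→strong cadential pair there is no antecedent–consequent relationship, so this is a phrase group rather than a period.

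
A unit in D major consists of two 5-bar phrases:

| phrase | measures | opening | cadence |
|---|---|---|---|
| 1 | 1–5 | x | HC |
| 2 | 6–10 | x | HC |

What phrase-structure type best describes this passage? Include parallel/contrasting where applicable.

repeated phrase

Both phrases have the same opening (x) and the same cadence (half cadence): the second is a restatement, not a consequent, so this is a repeated phrase rather than a period.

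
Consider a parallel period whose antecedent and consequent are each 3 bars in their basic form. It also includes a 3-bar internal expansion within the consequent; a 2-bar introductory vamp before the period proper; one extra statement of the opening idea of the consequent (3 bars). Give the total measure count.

14 measures

Basic parallel period: 3 + 3 = 6 bars.
6 (basic form) + 3 (internal expansion) + 2 (introduction) + 3 (extra statement) = 14.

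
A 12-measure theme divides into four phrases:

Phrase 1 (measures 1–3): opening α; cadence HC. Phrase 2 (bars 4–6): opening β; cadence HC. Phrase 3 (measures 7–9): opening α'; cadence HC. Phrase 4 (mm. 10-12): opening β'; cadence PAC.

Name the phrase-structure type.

parallel double period

Four phrases in two halves: the first half (measures 1–6) ends with a half cadence, the second (mm. 7–12) with a perfect authentic cadence — a large antecedent–consequent pair, i.e. a double period.
Phrase 3 begins with the same material as phrase 1, making it parallel.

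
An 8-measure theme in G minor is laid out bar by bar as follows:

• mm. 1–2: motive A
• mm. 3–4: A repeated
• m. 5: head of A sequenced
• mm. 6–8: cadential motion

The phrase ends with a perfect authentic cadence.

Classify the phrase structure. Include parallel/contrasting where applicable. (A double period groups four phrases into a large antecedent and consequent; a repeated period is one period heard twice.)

Basic idea (mm. 1–2) + its repetition (bars 3–4) form the presentation; fragmentation and cadence (mm. 5–8) form the continuation — the 8-bar whole is a sentence.

sentence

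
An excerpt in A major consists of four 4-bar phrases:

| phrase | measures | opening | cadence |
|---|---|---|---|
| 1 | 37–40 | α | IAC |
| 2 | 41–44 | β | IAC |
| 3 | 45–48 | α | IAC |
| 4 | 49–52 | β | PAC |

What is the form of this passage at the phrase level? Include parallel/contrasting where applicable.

Four phrases in two halves: the first half (mm. 37-44) ends with an imperfect authentic cadence, the second (measures 45–52) with a perfect authentic cadence — a large antecedent–consequent pair, i.e. a double period.
Phrase 3 begins with the same material as phrase 1, making it parallel.

parallel double period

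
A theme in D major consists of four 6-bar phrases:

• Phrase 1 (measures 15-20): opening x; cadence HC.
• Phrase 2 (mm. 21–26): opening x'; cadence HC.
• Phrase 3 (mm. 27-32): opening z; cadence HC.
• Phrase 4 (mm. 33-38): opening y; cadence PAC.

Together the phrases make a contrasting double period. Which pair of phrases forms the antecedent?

In a double period the first pair of phrases (ending half cadence) is the large antecedent and the second pair (ending perfect authentic cadence) is the large consequent; the antecedent is phrases 1 and 2.

phrases 1 and 2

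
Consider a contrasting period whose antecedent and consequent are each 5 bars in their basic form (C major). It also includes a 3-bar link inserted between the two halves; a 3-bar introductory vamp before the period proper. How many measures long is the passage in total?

16 measures

Basic contrasting period: 5 + 5 = 10 bars.
10 (basic form) + 3 (link) + 3 (introduction) = 16.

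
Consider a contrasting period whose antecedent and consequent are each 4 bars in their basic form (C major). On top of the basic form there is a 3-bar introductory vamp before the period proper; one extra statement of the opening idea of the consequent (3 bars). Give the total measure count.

Basic contrasting period: 4 + 4 = 8 bars.
8 (basic form) + 3 (introduction) + 3 (extra statement) = 14.

14 measures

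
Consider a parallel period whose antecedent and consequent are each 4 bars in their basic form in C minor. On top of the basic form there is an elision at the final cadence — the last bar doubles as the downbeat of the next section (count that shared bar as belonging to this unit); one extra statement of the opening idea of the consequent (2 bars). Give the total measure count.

Basic parallel period: 4 + 4 = 8 bars.
8 (basic form) + 2 (extra statement) = 10.
The elision shares a bar with the next section but does not change this unit's count.

10 measures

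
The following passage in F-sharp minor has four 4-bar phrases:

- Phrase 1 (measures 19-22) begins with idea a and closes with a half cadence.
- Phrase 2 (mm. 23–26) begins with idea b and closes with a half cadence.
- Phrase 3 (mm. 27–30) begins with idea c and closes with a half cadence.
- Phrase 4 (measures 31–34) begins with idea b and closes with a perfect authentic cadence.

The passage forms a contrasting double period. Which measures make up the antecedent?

measures 19–26

In a double period the first pair of phrases (ending half cadence) is the large antecedent and the second pair (ending perfect authentic cadence) is the large consequent; the antecedent is measures 19–26.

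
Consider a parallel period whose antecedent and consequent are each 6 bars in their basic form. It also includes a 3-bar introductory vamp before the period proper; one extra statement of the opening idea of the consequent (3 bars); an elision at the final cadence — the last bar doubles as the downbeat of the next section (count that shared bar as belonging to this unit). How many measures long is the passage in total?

Basic parallel period: 6 + 6 = 12 bars.
12 (basic form) + 3 (introduction) + 3 (extra statement) = 18.
The elision shares a bar with the next section but does not change this unit's count.

18 measures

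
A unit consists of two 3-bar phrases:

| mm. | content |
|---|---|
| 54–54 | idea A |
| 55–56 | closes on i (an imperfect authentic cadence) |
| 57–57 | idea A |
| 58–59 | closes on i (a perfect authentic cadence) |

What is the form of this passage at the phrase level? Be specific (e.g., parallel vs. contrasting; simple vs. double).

Phrase 1 ends with an imperfect authentic cadence (weaker) and phrase 2 with a perfect authentic cadence (stronger): antecedent + consequent = a period.
The two phrases open with the same material (A / A), so the period is parallel.

parallel period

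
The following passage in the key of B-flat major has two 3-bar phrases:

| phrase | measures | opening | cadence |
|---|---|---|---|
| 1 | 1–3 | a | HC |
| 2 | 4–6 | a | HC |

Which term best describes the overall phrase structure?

Both phrases have the same opening (a) and the same cadence (half cadence): the second is a restatement, not a consequent, so this is a repeated phrase rather than a period.

repeated phrase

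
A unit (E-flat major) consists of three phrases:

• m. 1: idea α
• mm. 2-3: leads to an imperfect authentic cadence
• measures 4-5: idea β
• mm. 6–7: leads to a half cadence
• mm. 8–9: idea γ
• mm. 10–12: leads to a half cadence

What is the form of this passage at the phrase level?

The final phrase closes with a half cadence, which is not stronger than the preceding half cadence; the 3 phrases lack an overall antecedent–consequent design and so form a phrase group.

phrase group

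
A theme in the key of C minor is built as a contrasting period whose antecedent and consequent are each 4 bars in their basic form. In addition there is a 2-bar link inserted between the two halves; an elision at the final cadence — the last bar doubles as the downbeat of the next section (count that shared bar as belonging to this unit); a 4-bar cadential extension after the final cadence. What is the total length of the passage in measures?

Basic contrasting period: 4 + 4 = 8 bars.
8 (basic form) + 2 (link) + 4 (cadential extension) = 14.
The elision shares a bar with the next section but does not change this unit's count.

14 measures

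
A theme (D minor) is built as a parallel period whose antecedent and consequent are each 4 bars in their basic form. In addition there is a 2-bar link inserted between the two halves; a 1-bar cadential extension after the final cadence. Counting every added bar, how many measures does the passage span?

11 measures

Basic parallel period: 4 + 4 = 8 bars.
8 (basic form) + 2 (link) + 1 (cadential extension) = 11.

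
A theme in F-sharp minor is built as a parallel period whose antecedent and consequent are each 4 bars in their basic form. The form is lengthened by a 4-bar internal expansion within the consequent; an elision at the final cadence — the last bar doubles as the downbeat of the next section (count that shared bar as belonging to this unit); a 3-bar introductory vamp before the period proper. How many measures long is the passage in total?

Basic parallel period: 4 + 4 = 8 bars.
8 (basic form) + 4 (internal expansion) + 3 (introduction) = 15.
The elision shares a bar with the next section but does not change this unit's count.

15 measures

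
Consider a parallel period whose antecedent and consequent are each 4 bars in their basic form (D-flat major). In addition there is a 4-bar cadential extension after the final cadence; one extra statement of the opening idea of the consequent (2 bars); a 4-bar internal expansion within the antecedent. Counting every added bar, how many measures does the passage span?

Basic parallel period: 4 + 4 = 8 bars.
8 (basic form) + 4 (cadential extension) + 2 (extra statement) + 4 (internal expansion) = 18.

18 measures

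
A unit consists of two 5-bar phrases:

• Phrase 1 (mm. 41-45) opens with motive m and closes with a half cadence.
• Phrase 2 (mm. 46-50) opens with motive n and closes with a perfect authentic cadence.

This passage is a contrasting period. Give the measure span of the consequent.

The antecedent is the phrase ending with the weaker cadence (half cadence, phrase 1) and the consequent the one ending more conclusively (perfect authentic cadence, phrase 2); the consequent is mm. 46–50.

measures 46–50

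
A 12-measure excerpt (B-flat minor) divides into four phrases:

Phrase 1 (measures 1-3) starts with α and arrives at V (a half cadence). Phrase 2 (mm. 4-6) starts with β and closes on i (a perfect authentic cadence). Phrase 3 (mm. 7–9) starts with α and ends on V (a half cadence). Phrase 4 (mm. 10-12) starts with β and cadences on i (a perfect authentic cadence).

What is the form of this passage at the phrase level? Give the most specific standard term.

repeated period

The cadence pattern HC–PAC–HC–PAC is weak–strong twice, and phrases 3–4 restate phrases 1–2: a period heard twice, not a double period (which would end weakly at phrase 2).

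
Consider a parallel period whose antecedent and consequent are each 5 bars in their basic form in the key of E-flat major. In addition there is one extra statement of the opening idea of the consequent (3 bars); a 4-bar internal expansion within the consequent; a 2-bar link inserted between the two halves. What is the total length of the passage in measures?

19 measures

Basic parallel period: 5 + 5 = 10 bars.
10 (basic form) + 3 (extra statement) + 4 (internal expansion) + 2 (link) = 19.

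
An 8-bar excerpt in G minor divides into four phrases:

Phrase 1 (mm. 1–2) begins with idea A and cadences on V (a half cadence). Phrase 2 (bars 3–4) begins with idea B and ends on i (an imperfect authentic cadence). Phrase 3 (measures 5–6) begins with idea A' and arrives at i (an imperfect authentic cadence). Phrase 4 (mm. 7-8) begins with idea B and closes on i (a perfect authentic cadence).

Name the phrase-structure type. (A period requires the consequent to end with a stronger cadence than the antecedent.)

Four phrases in two halves: the first half (measures 1–4) ends with an imperfect authentic cadence, the second (mm. 5–8) with a perfect authentic cadence — a large antecedent–consequent pair, i.e. a double period.
Phrase 3 begins with the same material as phrase 1, making it parallel.

parallel double period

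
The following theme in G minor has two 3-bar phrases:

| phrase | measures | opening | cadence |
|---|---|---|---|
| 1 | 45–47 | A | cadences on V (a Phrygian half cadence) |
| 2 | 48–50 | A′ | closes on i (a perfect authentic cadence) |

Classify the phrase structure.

parallel period

Phrase 1 ends with a Phrygian half cadence (weaker) and phrase 2 with a perfect authentic cadence (stronger): antecedent + consequent = a period.
The two phrases open with the same material (A / A′), so the period is parallel.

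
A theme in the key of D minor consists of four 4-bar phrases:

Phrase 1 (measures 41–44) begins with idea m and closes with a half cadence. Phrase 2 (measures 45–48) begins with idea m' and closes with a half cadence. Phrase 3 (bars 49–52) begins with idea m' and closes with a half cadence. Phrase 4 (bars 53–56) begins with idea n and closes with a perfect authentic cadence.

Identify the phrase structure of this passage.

Four phrases in two halves: the first half (measures 41-48) ends with a half cadence, the second (bars 49–56) with a perfect authentic cadence — a large antecedent–consequent pair, i.e. a double period.
Phrase 3 begins with the same material as phrase 1, making it parallel.

parallel double period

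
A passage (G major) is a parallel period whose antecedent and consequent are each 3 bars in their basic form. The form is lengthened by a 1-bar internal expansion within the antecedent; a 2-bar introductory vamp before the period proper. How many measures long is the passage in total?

Basic parallel period: 3 + 3 = 6 bars.
6 (basic form) + 1 (internal expansion) + 2 (introduction) = 9.

9 measures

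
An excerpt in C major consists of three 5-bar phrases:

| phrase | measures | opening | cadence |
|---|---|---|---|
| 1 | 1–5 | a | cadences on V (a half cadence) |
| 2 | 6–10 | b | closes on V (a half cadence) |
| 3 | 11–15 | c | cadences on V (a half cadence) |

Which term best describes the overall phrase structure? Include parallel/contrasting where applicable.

The final phrase closes with a half cadence, which is not stronger than the preceding half cadence; the 3 phrases lack an overall antecedent–consequent design and so form a phrase group.

phrase group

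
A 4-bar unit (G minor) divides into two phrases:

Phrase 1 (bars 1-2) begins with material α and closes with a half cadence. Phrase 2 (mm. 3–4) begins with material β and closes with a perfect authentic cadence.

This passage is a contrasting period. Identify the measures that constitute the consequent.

The antecedent is the phrase ending with the weaker cadence (half cadence, phrase 1) and the consequent the one ending more conclusively (perfect authentic cadence, phrase 2); the consequent is mm. 3–4.

measures 3–4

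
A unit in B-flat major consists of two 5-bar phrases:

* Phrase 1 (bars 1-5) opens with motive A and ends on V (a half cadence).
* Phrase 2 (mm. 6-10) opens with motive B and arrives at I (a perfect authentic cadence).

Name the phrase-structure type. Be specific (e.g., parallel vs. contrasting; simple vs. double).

contrasting period

Phrase 1 ends with a half cadence (weaker) and phrase 2 with a perfect authentic cadence (stronger): antecedent + consequent = a period.
The two phrases open with different material (A / B), so the period is contrasting.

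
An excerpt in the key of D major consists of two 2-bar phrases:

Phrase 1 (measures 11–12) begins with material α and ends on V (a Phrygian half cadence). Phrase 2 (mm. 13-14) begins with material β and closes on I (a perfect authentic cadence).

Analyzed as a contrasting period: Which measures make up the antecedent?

measures 11–12

The antecedent is the phrase ending with the weaker cadence (Phrygian half cadence, phrase 1) and the consequent the one ending more conclusively (perfect authentic cadence, phrase 2); the antecedent is bars 11-12.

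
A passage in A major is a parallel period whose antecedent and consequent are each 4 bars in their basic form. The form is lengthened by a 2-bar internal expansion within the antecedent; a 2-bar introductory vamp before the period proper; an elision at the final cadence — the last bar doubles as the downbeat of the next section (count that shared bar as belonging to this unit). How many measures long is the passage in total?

Basic parallel period: 4 + 4 = 8 bars.
8 (basic form) + 2 (internal expansion) + 2 (introduction) = 12.
The elision shares a bar with the next section but does not change this unit's count.

12 measures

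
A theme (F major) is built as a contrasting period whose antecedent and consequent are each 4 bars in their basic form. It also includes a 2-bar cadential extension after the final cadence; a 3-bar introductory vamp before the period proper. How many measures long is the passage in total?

Basic contrasting period: 4 + 4 = 8 bars.
8 (basic form) + 2 (cadential extension) + 3 (introduction) = 13.

13 measures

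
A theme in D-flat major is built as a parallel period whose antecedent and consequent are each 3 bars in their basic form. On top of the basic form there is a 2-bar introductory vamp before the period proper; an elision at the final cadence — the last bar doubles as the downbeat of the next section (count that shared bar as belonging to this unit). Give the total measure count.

Basic parallel period: 3 + 3 = 6 bars.
6 (basic form) + 2 (introduction) = 8.
The elision shares a bar with the next section but does not change this unit's count.

8 measures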